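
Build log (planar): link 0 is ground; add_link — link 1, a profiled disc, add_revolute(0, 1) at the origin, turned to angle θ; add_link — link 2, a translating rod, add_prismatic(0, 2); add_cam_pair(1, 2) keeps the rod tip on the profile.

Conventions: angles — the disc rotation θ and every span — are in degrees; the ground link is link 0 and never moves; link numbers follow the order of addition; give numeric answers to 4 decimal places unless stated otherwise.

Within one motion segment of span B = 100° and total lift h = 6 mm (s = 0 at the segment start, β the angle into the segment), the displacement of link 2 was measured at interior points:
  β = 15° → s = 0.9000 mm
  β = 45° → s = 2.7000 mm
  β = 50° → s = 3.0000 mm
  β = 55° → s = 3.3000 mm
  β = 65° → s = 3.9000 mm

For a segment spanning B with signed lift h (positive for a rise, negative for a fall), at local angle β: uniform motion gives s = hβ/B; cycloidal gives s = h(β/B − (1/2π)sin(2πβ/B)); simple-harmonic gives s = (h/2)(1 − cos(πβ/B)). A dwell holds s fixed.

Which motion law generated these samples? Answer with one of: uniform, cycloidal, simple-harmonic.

candidates at β/B = r: uniform s = h·r (linear in β); cycloidal s = h·(r − sin(2πr)/(2π)); simple-harmonic s = (h/2)(1 − cos(πr))
β=15°: printed 0.9000 | uniform 0.9000, cycloidal 0.1274, simple-harmonic 0.3270
β=45°: printed 2.7000 | uniform 2.7000, cycloidal 2.4049, simple-harmonic 2.5307
β=50°: printed 3.0000 | uniform 3.0000, cycloidal 3.0000, simple-harmonic 3.0000
β=55°: printed 3.3000 | uniform 3.3000, cycloidal 3.5951, simple-harmonic 3.4693
β=65°: printed 3.9000 | uniform 3.9000, cycloidal 4.6726, simple-harmonic 4.3620
only one law matches every sample → uniform

uniform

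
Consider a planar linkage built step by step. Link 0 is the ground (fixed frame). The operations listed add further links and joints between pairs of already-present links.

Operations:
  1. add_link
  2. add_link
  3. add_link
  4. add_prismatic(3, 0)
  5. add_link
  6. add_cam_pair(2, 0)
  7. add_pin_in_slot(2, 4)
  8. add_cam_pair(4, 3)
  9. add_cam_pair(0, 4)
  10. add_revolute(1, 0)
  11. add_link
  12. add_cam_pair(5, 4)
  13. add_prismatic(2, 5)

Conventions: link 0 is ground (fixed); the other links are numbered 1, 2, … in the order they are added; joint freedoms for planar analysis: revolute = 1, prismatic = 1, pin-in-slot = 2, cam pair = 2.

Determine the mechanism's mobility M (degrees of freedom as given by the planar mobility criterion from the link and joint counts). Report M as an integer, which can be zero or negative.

(L,J1,J2)=(1,0,0); link0 fixed
link1: (2,0,0)
link2: (3,0,0)
link3: (4,0,0)
P 3-0 [J1]: (4,1,0)
link4: (5,1,0)
C 2-0 [J2]: (5,1,1)
PS 2-4 [J2]: (5,1,2)
C 4-3 [J2]: (5,1,3)
C 0-4 [J2]: (5,1,4)
R 1-0 [J1]: (5,2,4)
link5: (6,2,4)
C 5-4 [J2]: (6,2,5)
P 2-5 [J1]: (6,3,5)
Grübler: 3·5 − 2·3 − 5 = 4

M = 4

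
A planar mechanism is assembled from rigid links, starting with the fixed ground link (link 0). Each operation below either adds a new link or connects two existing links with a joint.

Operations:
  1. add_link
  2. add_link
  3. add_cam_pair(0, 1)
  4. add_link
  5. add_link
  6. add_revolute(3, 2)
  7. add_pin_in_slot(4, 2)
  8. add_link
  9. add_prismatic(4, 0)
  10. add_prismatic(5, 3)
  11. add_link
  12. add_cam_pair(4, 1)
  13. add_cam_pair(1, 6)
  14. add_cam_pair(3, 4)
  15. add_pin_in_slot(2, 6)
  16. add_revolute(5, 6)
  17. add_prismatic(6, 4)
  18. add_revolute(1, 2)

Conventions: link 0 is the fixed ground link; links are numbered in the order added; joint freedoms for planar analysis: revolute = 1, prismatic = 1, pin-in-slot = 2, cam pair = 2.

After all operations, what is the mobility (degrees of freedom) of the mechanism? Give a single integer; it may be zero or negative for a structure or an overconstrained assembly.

ground; <1,0,0>
#1 <2,0,0>
#2 <3,0,0>
C:0↔1 J2 <3,0,1>
#3 <4,0,1>
#4 <5,0,1>
R:3↔2 J1 <5,1,1>
PS:4↔2 J2 <5,1,2>
#5 <6,1,2>
P:4↔0 J1 <6,2,2>
P:5↔3 J1 <6,3,2>
#6 <7,3,2>
C:4↔1 J2 <7,3,3>
C:1↔6 J2 <7,3,4>
C:3↔4 J2 <7,3,5>
PS:2↔6 J2 <7,3,6>
R:5↔6 J1 <7,4,6>
P:6↔4 J1 <7,5,6>
R:1↔2 J1 <7,6,6>
3×6 − 2×6 − 1×6 = 0

M = 0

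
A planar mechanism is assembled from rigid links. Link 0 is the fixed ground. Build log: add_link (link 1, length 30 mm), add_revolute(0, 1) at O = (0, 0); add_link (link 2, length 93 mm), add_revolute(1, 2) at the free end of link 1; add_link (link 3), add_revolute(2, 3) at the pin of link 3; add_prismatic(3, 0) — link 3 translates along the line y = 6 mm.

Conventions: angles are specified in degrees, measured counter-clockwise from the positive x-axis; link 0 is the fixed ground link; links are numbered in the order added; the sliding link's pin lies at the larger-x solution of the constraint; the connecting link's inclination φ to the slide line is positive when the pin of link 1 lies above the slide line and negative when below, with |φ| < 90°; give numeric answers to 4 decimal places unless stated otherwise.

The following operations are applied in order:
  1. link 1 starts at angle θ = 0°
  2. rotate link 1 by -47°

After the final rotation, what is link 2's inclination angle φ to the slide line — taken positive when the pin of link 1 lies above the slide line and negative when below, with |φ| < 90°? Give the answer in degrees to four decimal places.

geometry: r = 30 mm, L = 93 mm, e = 6 mm; θ starts at 0°
rotate link 1 by -47°: θ ← 0° -47° = -47°
h = r sin θ − e = -21.940611 − 6 = -27.940611
sin φ = h / L = -27.940611 / 93 = -0.30043668
φ = arcsin(-0.30043668) = -17.483833°

-17.4838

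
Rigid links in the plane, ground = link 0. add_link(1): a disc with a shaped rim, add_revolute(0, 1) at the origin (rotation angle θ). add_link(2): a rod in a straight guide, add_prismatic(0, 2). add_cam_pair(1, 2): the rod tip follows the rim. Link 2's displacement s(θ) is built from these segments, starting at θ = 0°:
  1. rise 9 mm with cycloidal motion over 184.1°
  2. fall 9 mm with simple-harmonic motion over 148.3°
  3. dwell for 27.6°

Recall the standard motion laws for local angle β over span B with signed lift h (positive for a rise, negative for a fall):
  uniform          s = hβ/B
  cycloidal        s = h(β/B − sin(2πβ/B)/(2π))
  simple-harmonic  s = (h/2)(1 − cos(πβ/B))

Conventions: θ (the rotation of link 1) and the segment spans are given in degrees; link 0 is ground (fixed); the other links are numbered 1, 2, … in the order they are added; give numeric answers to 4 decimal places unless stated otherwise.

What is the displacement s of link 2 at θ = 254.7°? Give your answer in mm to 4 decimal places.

segment 1 (0° to 184.1°, cycloidal, h = 9) is passed completely: s = 0.0000 + (9) = 9.0000
θ = 254.7° falls in segment 2 (184.1° to 332.4°, simple-harmonic, h = -9): β = 254.7 − 184.1 = 70.6°, B = 148.3°; Δs = -9/2·(1 − cos(π·0.4761)) = -4.1619; s = 9.0000 − 4.1619 = 4.8381

4.8381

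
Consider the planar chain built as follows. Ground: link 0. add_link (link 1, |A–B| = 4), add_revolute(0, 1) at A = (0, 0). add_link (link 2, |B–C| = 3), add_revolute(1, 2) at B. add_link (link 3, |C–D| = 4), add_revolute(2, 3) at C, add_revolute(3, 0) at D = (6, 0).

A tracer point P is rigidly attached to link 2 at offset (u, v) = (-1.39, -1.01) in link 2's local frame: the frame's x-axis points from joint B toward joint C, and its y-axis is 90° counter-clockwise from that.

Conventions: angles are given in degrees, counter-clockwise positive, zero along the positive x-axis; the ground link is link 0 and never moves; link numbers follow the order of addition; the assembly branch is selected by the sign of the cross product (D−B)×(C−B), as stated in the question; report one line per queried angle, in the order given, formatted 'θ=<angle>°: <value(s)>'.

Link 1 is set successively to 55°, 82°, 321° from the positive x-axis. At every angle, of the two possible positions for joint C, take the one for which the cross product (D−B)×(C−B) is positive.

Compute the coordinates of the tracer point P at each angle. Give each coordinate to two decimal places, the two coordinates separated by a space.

A=(0,0), D=(6.00,0)
θ=55°: B = A + 4.00·(cos55°, sin55°) = (2.2943, 3.2766)
θ=55°: |BD| = 4.9465
θ=55°: circle(B,3.00) ∩ circle(D,4.00): a=1.7657, h=2.4253
θ=55°:   candidates: C₊=(5.2236,3.9239) cross=11.997; C₋=(2.0105,0.2901) cross=-11.997
θ=55°:   branch + wants cross > 0 → take C=(5.2236,3.9239) (cross=11.997)
θ=55°: ex = (C−B)/|BC| = (0.9764,0.2158); ey = (-0.2158,0.9764)
θ=55°: P = B + -1.39·ex + -1.01·ey = (1.1550,1.9905)
θ=82°: B = A + 4.00·(cos82°, sin82°) = (0.5567, 3.9611)
θ=82°: |BD| = 6.7320
θ=82°: circle(B,3.00) ∩ circle(D,4.00): a=2.8461, h=0.9486
θ=82°:   candidates: C₊=(3.4161,3.0534) cross=6.386; C₋=(2.2998,1.5195) cross=-6.386
θ=82°:   branch + wants cross > 0 → take C=(3.4161,3.0534) (cross=6.386)
θ=82°: ex = (C−B)/|BC| = (0.9531,-0.3025); ey = (0.3025,0.9531)
θ=82°: P = B + -1.39·ex + -1.01·ey = (-1.0737,3.4189)
θ=321°: B = A + 4.00·(cos321°, sin321°) = (3.1086, -2.5173)
θ=321°: |BD| = 3.8337
θ=321°: circle(B,3.00) ∩ circle(D,4.00): a=1.0039, h=2.8271
θ=321°:   candidates: C₊=(2.0094,0.2741) cross=10.838; C₋=(5.7220,-3.9903) cross=-10.838
θ=321°:   branch + wants cross > 0 → take C=(2.0094,0.2741) (cross=10.838)
θ=321°: ex = (C−B)/|BC| = (-0.3664,0.9305); ey = (-0.9305,-0.3664)
θ=321°: P = B + -1.39·ex + -1.01·ey = (4.5576,-3.4406)

θ=55°: 1.15 1.99
θ=82°: -1.07 3.42
θ=321°: 4.56 -3.44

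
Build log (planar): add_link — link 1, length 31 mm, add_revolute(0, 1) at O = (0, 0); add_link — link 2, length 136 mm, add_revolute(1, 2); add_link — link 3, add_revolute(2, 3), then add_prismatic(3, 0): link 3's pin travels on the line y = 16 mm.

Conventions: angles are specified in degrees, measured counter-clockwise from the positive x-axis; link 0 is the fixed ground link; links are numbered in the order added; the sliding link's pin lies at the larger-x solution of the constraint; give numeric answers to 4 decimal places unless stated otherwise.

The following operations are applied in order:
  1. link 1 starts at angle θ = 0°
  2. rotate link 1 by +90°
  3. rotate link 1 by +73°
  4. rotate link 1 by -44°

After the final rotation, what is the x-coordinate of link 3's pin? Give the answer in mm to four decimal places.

geometry: r = 31 mm, L = 136 mm, e = 16 mm; θ starts at 0°
rotate link 1 by +90°: θ ← 0° +90° = 90°
rotate link 1 by +73°: θ ← 90° +73° = 163°
rotate link 1 by -44°: θ ← 163° -44° = 119°
crank pin P = (r cos θ, r sin θ) = (-15.029098, 27.113211)
h = r sin θ − e = 27.113211 − 16 = 11.113211
x = r cos θ + √(L² − h²) = -15.029098 + 135.545183 = 120.516084

120.5161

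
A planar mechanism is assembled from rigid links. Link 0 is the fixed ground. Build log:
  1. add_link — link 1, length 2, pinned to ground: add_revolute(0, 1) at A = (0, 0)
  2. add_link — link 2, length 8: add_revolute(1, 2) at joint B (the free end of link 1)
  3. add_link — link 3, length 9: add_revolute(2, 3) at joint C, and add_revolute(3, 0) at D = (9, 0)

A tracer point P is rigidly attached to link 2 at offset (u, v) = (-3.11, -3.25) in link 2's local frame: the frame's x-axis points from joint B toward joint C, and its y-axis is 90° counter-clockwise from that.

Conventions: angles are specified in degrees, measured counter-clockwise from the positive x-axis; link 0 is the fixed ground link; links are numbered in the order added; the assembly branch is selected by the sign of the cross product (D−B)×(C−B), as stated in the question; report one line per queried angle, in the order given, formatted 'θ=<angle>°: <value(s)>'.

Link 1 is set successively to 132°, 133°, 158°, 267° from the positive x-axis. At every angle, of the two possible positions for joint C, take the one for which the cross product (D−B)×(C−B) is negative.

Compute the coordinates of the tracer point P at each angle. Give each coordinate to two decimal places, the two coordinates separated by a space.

A=(0,0), D=(9.00,0)
θ=132°: B = A + 2.00·(cos132°, sin132°) = (-1.3383, 1.4863)
θ=132°: |BD| = 10.4446
θ=132°: circle(B,8.00) ∩ circle(D,9.00): a=4.4085, h=6.6757
θ=132°:   candidates: C₊=(3.9753,7.4668) cross=69.725; C₋=(2.0754,-5.7488) cross=-69.725
θ=132°:   branch - wants cross < 0 → take C=(2.0754,-5.7488) (cross=-69.725)
θ=132°: ex = (C−B)/|BC| = (0.4267,-0.9044); ey = (0.9044,0.4267)
θ=132°: P = B + -3.11·ex + -3.25·ey = (-5.6046,2.9122)
θ=133°: B = A + 2.00·(cos133°, sin133°) = (-1.3640, 1.4627)
θ=133°: |BD| = 10.4667
θ=133°: circle(B,8.00) ∩ circle(D,9.00): a=4.4213, h=6.6673
θ=133°:   candidates: C₊=(3.9456,7.4467) cross=69.784; C₋=(2.0821,-5.7570) cross=-69.784
θ=133°:   branch - wants cross < 0 → take C=(2.0821,-5.7570) (cross=-69.784)
θ=133°: ex = (C−B)/|BC| = (0.4308,-0.9025); ey = (0.9025,0.4308)
θ=133°: P = B + -3.11·ex + -3.25·ey = (-5.6367,2.8694)
θ=158°: B = A + 2.00·(cos158°, sin158°) = (-1.8544, 0.7492)
θ=158°: |BD| = 10.8802
θ=158°: circle(B,8.00) ∩ circle(D,9.00): a=4.6589, h=6.5035
θ=158°:   candidates: C₊=(3.2413,6.9164) cross=70.759; C₋=(2.3456,-6.0596) cross=-70.759
θ=158°:   branch - wants cross < 0 → take C=(2.3456,-6.0596) (cross=-70.759)
θ=158°: ex = (C−B)/|BC| = (0.5250,-0.8511); ey = (0.8511,0.5250)
θ=158°: P = B + -3.11·ex + -3.25·ey = (-6.2532,1.6899)
θ=267°: B = A + 2.00·(cos267°, sin267°) = (-0.1047, -1.9973)
θ=267°: |BD| = 9.3212
θ=267°: circle(B,8.00) ∩ circle(D,9.00): a=3.7487, h=7.0673
θ=267°:   candidates: C₊=(2.0426,5.7092) cross=65.876; C₋=(5.0713,-8.0972) cross=-65.876
θ=267°:   branch - wants cross < 0 → take C=(5.0713,-8.0972) (cross=-65.876)
θ=267°: ex = (C−B)/|BC| = (0.6470,-0.7625); ey = (0.7625,0.6470)
θ=267°: P = B + -3.11·ex + -3.25·ey = (-4.5949,-1.7286)

θ=132°: -5.60 2.91
θ=133°: -5.64 2.87
θ=158°: -6.25 1.69
θ=267°: -4.59 -1.73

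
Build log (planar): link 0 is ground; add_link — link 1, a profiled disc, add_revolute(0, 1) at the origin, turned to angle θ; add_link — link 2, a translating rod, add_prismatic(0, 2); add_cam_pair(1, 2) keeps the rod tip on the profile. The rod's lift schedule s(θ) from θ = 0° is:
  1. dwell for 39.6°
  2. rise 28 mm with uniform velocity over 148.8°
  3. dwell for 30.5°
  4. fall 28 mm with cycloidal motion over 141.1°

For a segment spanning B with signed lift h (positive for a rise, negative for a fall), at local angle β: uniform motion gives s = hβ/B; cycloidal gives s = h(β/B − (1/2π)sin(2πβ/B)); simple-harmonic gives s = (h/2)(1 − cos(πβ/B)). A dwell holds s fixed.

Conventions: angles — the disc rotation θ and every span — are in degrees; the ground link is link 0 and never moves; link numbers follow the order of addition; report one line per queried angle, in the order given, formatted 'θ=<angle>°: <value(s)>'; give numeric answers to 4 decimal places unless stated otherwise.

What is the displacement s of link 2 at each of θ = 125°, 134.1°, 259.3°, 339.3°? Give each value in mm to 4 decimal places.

seg 1 [0°–39.6°] dwell: s stays 0.0000
seg 2 [39.6°–188.4°] uniform, h=28: θ=125° here. β=85.4, B=148.8. 28·85.4/148.8 = 16.0699 → s = 16.0699
seg 2 [39.6°–188.4°] uniform, h=28: θ=134.1° here. β=94.5, B=148.8. 28·94.5/148.8 = 17.7823 → s = 17.7823
seg 2 [39.6°–188.4°] uniform, h=28: full span → s += 28 → s = 28.0000
seg 3 [188.4°–218.9°] dwell: s stays 28.0000
seg 4 [218.9°–360°] cycloidal, h=-28: θ=259.3° here. β=40.4, B=141.1. -28·(0.2863 − sin(2π·0.2863)/(2π)) = -3.6762 → s = 24.3238
seg 4 [218.9°–360°] cycloidal, h=-28: θ=339.3° here. β=120.4, B=141.1. -28·(0.8533 − sin(2π·0.8533)/(2π)) = -27.4425 → s = 0.5575

θ=125°: 16.0699
θ=134.1°: 17.7823
θ=259.3°: 24.3238
θ=339.3°: 0.5575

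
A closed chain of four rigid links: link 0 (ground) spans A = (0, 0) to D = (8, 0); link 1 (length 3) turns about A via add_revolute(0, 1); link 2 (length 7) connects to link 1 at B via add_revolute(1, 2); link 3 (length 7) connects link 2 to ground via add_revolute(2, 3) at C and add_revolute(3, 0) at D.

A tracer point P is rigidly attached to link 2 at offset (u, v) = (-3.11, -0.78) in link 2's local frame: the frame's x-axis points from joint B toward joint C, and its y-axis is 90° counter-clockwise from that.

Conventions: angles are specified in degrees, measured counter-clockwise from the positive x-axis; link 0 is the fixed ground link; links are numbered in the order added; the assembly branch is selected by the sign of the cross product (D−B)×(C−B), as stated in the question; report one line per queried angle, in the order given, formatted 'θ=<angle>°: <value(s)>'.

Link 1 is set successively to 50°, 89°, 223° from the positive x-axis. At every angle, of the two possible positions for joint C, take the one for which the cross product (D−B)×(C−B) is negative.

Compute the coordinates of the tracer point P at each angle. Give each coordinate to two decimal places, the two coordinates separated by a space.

A=(0,0), D=(8.00,0)
θ=50°: B = A + 3.00·(cos50°, sin50°) = (1.9284, 2.2981)
θ=50°: |BD| = 6.4920
θ=50°: circle(B,7.00) ∩ circle(D,7.00): a=3.2460, h=6.2019
θ=50°:   candidates: C₊=(7.1596,6.9494) cross=40.263; C₋=(2.7687,-4.6512) cross=-40.263
θ=50°:   branch - wants cross < 0 → take C=(2.7687,-4.6512) (cross=-40.263)
θ=50°: ex = (C−B)/|BC| = (0.1201,-0.9928); ey = (0.9928,0.1201)
θ=50°: P = B + -3.11·ex + -0.78·ey = (0.7806,5.2920)
θ=89°: B = A + 3.00·(cos89°, sin89°) = (0.0524, 2.9995)
θ=89°: |BD| = 8.4948
θ=89°: circle(B,7.00) ∩ circle(D,7.00): a=4.2474, h=5.5641
θ=89°:   candidates: C₊=(5.9909,6.7055) cross=47.266; C₋=(2.0615,-3.7059) cross=-47.266
θ=89°:   branch - wants cross < 0 → take C=(2.0615,-3.7059) (cross=-47.266)
θ=89°: ex = (C−B)/|BC| = (0.2870,-0.9579); ey = (0.9579,0.2870)
θ=89°: P = B + -3.11·ex + -0.78·ey = (-1.5874,5.7548)
θ=223°: B = A + 3.00·(cos223°, sin223°) = (-2.1941, -2.0460)
θ=223°: |BD| = 10.3974
θ=223°: circle(B,7.00) ∩ circle(D,7.00): a=5.1987, h=4.6876
θ=223°:   candidates: C₊=(1.9805,3.5730) cross=48.739; C₋=(3.8254,-5.6190) cross=-48.739
θ=223°:   branch - wants cross < 0 → take C=(3.8254,-5.6190) (cross=-48.739)
θ=223°: ex = (C−B)/|BC| = (0.8599,-0.5104); ey = (0.5104,0.8599)
θ=223°: P = B + -3.11·ex + -0.78·ey = (-5.2666,-1.1293)

θ=50°: 0.78 5.29
θ=89°: -1.59 5.75
θ=223°: -5.27 -1.13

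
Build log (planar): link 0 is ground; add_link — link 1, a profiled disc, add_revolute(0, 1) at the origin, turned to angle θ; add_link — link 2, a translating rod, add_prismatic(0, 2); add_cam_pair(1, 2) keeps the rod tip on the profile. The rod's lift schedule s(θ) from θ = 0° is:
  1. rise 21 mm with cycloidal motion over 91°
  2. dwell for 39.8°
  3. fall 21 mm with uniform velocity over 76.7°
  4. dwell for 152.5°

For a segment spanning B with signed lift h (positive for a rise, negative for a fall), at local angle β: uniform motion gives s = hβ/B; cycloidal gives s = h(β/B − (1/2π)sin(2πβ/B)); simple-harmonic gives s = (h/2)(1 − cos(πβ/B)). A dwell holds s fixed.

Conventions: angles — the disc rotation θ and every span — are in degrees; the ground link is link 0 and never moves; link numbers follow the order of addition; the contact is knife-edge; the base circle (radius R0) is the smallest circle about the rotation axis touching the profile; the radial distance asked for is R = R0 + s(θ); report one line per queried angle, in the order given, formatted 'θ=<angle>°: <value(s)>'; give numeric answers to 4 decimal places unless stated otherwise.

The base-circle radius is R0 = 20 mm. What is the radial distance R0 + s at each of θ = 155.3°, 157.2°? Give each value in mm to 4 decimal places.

seg 1 [0°–91°] cycloidal, h=21: full span → s += 21 → s = 21.0000
seg 2 [91°–130.8°] dwell: s stays 21.0000
seg 3 [130.8°–207.5°] uniform, h=-21: θ=155.3° here. β=24.5, B=76.7. -21·24.5/76.7 = -6.7080 → s = 14.2920
seg 3 [130.8°–207.5°] uniform, h=-21: θ=157.2° here. β=26.4, B=76.7. -21·26.4/76.7 = -7.2282 → s = 13.7718
θ=155.3°: R = R0 + s = 20 + 14.2920 = 34.2920
θ=157.2°: R = R0 + s = 20 + 13.7718 = 33.7718

θ=155.3°: 34.2920
θ=157.2°: 33.7718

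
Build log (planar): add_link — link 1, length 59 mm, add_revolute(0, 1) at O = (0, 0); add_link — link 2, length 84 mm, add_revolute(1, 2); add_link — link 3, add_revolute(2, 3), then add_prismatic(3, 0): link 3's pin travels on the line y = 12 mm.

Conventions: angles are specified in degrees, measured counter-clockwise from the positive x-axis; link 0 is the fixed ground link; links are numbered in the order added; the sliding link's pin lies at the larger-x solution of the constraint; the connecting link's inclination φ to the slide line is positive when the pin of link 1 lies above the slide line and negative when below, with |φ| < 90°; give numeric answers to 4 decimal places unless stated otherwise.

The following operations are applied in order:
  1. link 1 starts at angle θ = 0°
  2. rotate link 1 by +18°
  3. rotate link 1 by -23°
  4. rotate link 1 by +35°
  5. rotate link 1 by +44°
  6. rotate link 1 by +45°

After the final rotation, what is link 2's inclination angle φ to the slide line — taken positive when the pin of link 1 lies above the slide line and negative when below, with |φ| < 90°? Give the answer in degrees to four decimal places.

geometry: r = 59 mm, L = 84 mm, e = 12 mm; θ starts at 0°
rotate link 1 by +18°: θ ← 0° +18° = 18°
rotate link 1 by -23°: θ ← 18° -23° = -5°
rotate link 1 by +35°: θ ← -5° +35° = 30°
rotate link 1 by +44°: θ ← 30° +44° = 74°
rotate link 1 by +45°: θ ← 74° +45° = 119°
h = r sin θ − e = 51.602563 − 12 = 39.602563
sin φ = h / L = 39.602563 / 84 = 0.47145908
φ = arcsin(0.47145908) = 28.129050°

28.1291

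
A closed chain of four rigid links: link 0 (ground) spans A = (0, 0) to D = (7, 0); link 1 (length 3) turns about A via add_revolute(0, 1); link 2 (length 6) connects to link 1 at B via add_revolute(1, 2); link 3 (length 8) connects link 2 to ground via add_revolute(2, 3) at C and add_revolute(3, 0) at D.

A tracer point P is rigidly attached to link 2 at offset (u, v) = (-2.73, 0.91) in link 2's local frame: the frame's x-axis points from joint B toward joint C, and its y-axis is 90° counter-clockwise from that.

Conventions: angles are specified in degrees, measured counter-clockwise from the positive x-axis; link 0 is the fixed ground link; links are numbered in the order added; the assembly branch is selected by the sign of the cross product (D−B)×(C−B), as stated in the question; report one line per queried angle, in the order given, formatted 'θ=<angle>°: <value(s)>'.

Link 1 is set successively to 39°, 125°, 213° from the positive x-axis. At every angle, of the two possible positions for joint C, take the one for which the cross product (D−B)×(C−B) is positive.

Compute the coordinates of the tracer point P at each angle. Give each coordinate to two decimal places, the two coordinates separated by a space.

A=(0,0), D=(7.00,0)
θ=39°: B = A + 3.00·(cos39°, sin39°) = (2.3314, 1.8880)
θ=39°: |BD| = 5.0359
θ=39°: circle(B,6.00) ∩ circle(D,8.00): a=-0.2621, h=5.9943
θ=39°:   candidates: C₊=(4.3357,7.5433) cross=30.186; C₋=(-0.1588,-3.5708) cross=-30.186
θ=39°:   branch + wants cross > 0 → take C=(4.3357,7.5433) (cross=30.186)
θ=39°: ex = (C−B)/|BC| = (0.3340,0.9426); ey = (-0.9426,0.3340)
θ=39°: P = B + -2.73·ex + 0.91·ey = (0.5618,-0.3812)
θ=125°: B = A + 3.00·(cos125°, sin125°) = (-1.7207, 2.4575)
θ=125°: |BD| = 9.0604
θ=125°: circle(B,6.00) ∩ circle(D,8.00): a=2.9850, h=5.2048
θ=125°:   candidates: C₊=(2.5641,6.6575) cross=47.157; C₋=(-0.2593,-3.3619) cross=-47.157
θ=125°:   branch + wants cross > 0 → take C=(2.5641,6.6575) (cross=47.157)
θ=125°: ex = (C−B)/|BC| = (0.7141,0.7000); ey = (-0.7000,0.7141)
θ=125°: P = B + -2.73·ex + 0.91·ey = (-4.3073,1.1963)
θ=213°: B = A + 3.00·(cos213°, sin213°) = (-2.5160, -1.6339)
θ=213°: |BD| = 9.6553
θ=213°: circle(B,6.00) ∩ circle(D,8.00): a=3.3776, h=4.9590
θ=213°:   candidates: C₊=(-0.0263,3.8251) cross=47.880; C₋=(1.6521,-5.9498) cross=-47.880
θ=213°:   branch + wants cross > 0 → take C=(-0.0263,3.8251) (cross=47.880)
θ=213°: ex = (C−B)/|BC| = (0.4150,0.9098); ey = (-0.9098,0.4150)
θ=213°: P = B + -2.73·ex + 0.91·ey = (-4.4768,-3.7402)

θ=39°: 0.56 -0.38
θ=125°: -4.31 1.20
θ=213°: -4.48 -3.74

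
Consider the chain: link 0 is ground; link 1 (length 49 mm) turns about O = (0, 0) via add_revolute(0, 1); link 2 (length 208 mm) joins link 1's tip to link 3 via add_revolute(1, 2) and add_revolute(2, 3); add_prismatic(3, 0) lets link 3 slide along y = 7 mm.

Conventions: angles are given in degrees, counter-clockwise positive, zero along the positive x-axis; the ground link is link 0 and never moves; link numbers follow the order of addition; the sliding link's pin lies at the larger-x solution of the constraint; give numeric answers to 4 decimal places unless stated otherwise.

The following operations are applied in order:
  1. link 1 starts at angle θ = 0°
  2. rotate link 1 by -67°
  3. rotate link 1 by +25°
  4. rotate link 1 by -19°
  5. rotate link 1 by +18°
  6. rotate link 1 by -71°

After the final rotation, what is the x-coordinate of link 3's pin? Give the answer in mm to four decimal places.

geometry: r = 49 mm, L = 208 mm, e = 7 mm; θ starts at 0°
rotate link 1 by -67°: θ ← 0° -67° = -67°
rotate link 1 by +25°: θ ← -67° +25° = -42°
rotate link 1 by -19°: θ ← -42° -19° = -61°
rotate link 1 by +18°: θ ← -61° +18° = -43°
rotate link 1 by -71°: θ ← -43° -71° = -114°
crank pin P = (r cos θ, r sin θ) = (-19.930096, -44.763727)
h = r sin θ − e = -44.763727 − 7 = -51.763727
x = r cos θ + √(L² − h²) = -19.930096 + 201.455992 = 181.525896

181.5259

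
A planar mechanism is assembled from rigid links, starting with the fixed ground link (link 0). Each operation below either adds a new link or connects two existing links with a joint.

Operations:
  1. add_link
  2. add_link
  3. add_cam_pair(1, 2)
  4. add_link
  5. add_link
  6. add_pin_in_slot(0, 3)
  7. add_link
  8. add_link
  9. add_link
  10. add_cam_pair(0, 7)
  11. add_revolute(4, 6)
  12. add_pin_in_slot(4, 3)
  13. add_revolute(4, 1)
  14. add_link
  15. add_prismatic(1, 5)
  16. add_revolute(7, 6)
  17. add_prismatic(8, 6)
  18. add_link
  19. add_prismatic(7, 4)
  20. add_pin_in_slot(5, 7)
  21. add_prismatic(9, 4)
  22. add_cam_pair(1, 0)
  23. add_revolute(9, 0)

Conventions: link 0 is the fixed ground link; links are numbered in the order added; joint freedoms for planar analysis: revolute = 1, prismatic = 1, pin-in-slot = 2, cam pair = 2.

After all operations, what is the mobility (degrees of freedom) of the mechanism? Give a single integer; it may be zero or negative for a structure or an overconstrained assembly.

(L,J1,J2)=(1,0,0); link0 fixed
link1: (2,0,0)
link2: (3,0,0)
C 1-2 [J2]: (3,0,1)
link3: (4,0,1)
link4: (5,0,1)
PS 0-3 [J2]: (5,0,2)
link5: (6,0,2)
link6: (7,0,2)
link7: (8,0,2)
C 0-7 [J2]: (8,0,3)
R 4-6 [J1]: (8,1,3)
PS 4-3 [J2]: (8,1,4)
R 4-1 [J1]: (8,2,4)
link8: (9,2,4)
P 1-5 [J1]: (9,3,4)
R 7-6 [J1]: (9,4,4)
P 8-6 [J1]: (9,5,4)
link9: (10,5,4)
P 7-4 [J1]: (10,6,4)
PS 5-7 [J2]: (10,6,5)
P 9-4 [J1]: (10,7,5)
C 1-0 [J2]: (10,7,6)
R 9-0 [J1]: (10,8,6)
Grübler: 3·9 − 2·8 − 6 = 5

M = 5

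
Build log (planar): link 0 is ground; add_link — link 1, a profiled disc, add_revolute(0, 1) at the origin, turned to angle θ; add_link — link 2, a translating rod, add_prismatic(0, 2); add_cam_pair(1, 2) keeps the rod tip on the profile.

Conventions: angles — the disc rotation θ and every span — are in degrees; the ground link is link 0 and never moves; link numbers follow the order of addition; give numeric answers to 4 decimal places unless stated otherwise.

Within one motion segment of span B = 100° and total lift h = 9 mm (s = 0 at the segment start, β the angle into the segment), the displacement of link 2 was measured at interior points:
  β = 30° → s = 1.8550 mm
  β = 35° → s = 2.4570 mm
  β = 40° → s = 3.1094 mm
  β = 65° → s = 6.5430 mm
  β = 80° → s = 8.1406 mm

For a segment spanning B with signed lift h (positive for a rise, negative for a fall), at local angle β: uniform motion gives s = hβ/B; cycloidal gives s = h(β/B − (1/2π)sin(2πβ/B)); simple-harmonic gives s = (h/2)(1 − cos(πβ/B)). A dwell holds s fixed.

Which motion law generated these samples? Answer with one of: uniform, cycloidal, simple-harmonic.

candidates at β/B = r: uniform s = h·r (linear in β); cycloidal s = h·(r − sin(2πr)/(2π)); simple-harmonic s = (h/2)(1 − cos(πr))
β=30°: printed 1.8550 | uniform 2.7000, cycloidal 1.3377, simple-harmonic 1.8550
β=35°: printed 2.4570 | uniform 3.1500, cycloidal 1.9912, simple-harmonic 2.4570
β=40°: printed 3.1094 | uniform 3.6000, cycloidal 2.7581, simple-harmonic 3.1094
β=65°: printed 6.5430 | uniform 5.8500, cycloidal 7.0088, simple-harmonic 6.5430
β=80°: printed 8.1406 | uniform 7.2000, cycloidal 8.5623, simple-harmonic 8.1406
only one law matches every sample → simple-harmonic

simple-harmonic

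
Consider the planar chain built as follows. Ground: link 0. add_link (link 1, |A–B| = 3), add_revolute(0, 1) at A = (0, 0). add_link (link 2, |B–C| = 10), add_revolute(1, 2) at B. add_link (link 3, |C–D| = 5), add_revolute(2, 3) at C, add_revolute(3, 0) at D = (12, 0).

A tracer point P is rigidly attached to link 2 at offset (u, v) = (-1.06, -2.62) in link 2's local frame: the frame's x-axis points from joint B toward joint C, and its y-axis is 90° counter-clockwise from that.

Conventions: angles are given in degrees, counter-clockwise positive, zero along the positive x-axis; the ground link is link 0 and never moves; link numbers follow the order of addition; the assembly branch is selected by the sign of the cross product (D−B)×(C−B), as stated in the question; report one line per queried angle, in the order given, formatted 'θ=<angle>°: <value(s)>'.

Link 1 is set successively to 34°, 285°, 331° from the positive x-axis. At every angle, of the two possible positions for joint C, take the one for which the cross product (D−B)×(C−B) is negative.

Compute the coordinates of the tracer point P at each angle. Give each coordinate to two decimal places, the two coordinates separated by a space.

A=(0,0), D=(12.00,0)
θ=34°: B = A + 3.00·(cos34°, sin34°) = (2.4871, 1.6776)
θ=34°: |BD| = 9.6597
θ=34°: circle(B,10.00) ∩ circle(D,5.00): a=8.7120, h=4.9094
θ=34°:   candidates: C₊=(11.9193,4.9993) cross=47.423; C₋=(10.2141,-4.6702) cross=-47.423
θ=34°:   branch - wants cross < 0 → take C=(10.2141,-4.6702) (cross=-47.423)
θ=34°: ex = (C−B)/|BC| = (0.7727,-0.6348); ey = (0.6348,0.7727)
θ=34°: P = B + -1.06·ex + -2.62·ey = (0.0049,0.3260)
θ=285°: B = A + 3.00·(cos285°, sin285°) = (0.7765, -2.8978)
θ=285°: |BD| = 11.5916
θ=285°: circle(B,10.00) ∩ circle(D,5.00): a=9.0309, h=4.2945
θ=285°:   candidates: C₊=(8.4470,3.5180) cross=49.780; C₋=(10.5942,-4.7983) cross=-49.780
θ=285°:   branch - wants cross < 0 → take C=(10.5942,-4.7983) (cross=-49.780)
θ=285°: ex = (C−B)/|BC| = (0.9818,-0.1901); ey = (0.1901,0.9818)
θ=285°: P = B + -1.06·ex + -2.62·ey = (-0.7622,-5.2686)
θ=331°: B = A + 3.00·(cos331°, sin331°) = (2.6239, -1.4544)
θ=331°: |BD| = 9.4883
θ=331°: circle(B,10.00) ∩ circle(D,5.00): a=8.6964, h=4.9369
θ=331°:   candidates: C₊=(10.4607,4.7572) cross=46.843; C₋=(11.9742,-4.9999) cross=-46.843
θ=331°:   branch - wants cross < 0 → take C=(11.9742,-4.9999) (cross=-46.843)
θ=331°: ex = (C−B)/|BC| = (0.9350,-0.3546); ey = (0.3546,0.9350)
θ=331°: P = B + -1.06·ex + -2.62·ey = (0.7038,-3.5284)

θ=34°: 0.00 0.33
θ=285°: -0.76 -5.27
θ=331°: 0.70 -3.53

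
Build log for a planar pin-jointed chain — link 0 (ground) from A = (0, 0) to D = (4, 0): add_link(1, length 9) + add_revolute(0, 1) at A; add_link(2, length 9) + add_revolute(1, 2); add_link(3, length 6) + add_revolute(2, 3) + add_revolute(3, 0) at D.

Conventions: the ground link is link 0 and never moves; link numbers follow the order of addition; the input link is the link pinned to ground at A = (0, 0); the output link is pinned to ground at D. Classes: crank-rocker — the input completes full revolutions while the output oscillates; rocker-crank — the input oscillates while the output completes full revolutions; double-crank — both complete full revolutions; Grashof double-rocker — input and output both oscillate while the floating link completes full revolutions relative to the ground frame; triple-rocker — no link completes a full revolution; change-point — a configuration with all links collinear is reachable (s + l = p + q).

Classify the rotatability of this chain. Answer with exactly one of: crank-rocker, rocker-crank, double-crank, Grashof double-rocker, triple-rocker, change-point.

lengths: ground=4, input=9, coupler=9, output=6
sorted: s=4 (shortest), l=9 (longest), p+q=15
s + l = 13 vs p + q = 15
s + l < p + q (Grashof) with shortest = ground link → double-crank

double-crank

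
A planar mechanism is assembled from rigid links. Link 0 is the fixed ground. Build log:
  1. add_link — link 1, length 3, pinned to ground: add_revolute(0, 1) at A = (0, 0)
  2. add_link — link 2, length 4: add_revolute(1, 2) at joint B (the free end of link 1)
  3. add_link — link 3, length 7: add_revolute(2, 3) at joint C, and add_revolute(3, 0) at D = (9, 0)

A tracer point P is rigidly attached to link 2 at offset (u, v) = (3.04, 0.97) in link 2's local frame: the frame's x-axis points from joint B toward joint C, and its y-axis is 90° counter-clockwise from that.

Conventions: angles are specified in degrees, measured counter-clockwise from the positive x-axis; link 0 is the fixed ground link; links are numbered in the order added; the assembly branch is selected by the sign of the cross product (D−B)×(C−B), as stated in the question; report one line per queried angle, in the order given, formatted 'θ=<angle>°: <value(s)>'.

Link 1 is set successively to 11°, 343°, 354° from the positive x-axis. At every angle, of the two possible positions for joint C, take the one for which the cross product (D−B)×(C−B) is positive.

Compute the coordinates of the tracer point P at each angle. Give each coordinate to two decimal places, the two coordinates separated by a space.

A=(0,0), D=(9.00,0)
θ=11°: B = A + 3.00·(cos11°, sin11°) = (2.9449, 0.5724)
θ=11°: |BD| = 6.0821
θ=11°: circle(B,4.00) ∩ circle(D,7.00): a=0.3282, h=3.9865
θ=11°:   candidates: C₊=(3.6468,4.5104) cross=24.246; C₋=(2.8964,-3.4273) cross=-24.246
θ=11°:   branch + wants cross > 0 → take C=(3.6468,4.5104) (cross=24.246)
θ=11°: ex = (C−B)/|BC| = (0.1755,0.9845); ey = (-0.9845,0.1755)
θ=11°: P = B + 3.04·ex + 0.97·ey = (2.5234,3.7355)
θ=343°: B = A + 3.00·(cos343°, sin343°) = (2.8689, -0.8771)
θ=343°: |BD| = 6.1935
θ=343°: circle(B,4.00) ∩ circle(D,7.00): a=0.4327, h=3.9765
θ=343°:   candidates: C₊=(2.7341,3.1206) cross=24.629; C₋=(3.8604,-4.7523) cross=-24.629
θ=343°:   branch + wants cross > 0 → take C=(2.7341,3.1206) (cross=24.629)
θ=343°: ex = (C−B)/|BC| = (-0.0337,0.9994); ey = (-0.9994,-0.0337)
θ=343°: P = B + 3.04·ex + 0.97·ey = (1.7970,2.1285)
θ=354°: B = A + 3.00·(cos354°, sin354°) = (2.9836, -0.3136)
θ=354°: |BD| = 6.0246
θ=354°: circle(B,4.00) ∩ circle(D,7.00): a=0.2735, h=3.9906
θ=354°:   candidates: C₊=(3.0490,3.6859) cross=24.042; C₋=(3.4644,-4.2846) cross=-24.042
θ=354°:   branch + wants cross > 0 → take C=(3.0490,3.6859) (cross=24.042)
θ=354°: ex = (C−B)/|BC| = (0.0164,0.9999); ey = (-0.9999,0.0164)
θ=354°: P = B + 3.04·ex + 0.97·ey = (2.0634,2.7419)

θ=11°: 2.52 3.74
θ=343°: 1.80 2.13
θ=354°: 2.06 2.74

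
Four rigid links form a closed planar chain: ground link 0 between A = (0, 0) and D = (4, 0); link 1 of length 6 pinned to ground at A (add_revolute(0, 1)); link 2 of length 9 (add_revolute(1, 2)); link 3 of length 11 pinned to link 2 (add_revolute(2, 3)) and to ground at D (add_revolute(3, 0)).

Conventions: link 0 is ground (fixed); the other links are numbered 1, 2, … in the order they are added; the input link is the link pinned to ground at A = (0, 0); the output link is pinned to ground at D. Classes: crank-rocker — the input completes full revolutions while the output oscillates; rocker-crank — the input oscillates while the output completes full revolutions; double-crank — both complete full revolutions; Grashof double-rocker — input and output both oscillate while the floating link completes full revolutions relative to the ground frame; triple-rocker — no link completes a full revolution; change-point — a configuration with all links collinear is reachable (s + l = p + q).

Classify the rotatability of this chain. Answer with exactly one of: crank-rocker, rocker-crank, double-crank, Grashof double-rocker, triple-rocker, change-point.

lengths: ground=4, input=6, coupler=9, output=11
sorted: s=4 (shortest), l=11 (longest), p+q=15
s + l = 15 vs p + q = 15
s + l = p + q → change-point (collinear configuration reachable)

change-point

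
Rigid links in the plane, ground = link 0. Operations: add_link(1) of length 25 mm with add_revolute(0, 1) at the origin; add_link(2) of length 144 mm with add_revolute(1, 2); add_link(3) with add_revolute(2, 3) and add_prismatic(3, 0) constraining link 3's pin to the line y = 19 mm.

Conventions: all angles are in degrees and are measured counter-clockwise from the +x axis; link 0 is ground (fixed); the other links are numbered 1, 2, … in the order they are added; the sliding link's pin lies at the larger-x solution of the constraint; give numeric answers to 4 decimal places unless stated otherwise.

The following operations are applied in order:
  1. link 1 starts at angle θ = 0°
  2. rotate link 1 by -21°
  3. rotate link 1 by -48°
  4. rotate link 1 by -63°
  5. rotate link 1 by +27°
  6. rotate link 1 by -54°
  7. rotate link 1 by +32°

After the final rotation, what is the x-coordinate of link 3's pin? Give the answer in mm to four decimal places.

geometry: r = 25 mm, L = 144 mm, e = 19 mm; θ starts at 0°
rotate link 1 by -21°: θ ← 0° -21° = -21°
rotate link 1 by -48°: θ ← -21° -48° = -69°
rotate link 1 by -63°: θ ← -69° -63° = -132°
rotate link 1 by +27°: θ ← -132° +27° = -105°
rotate link 1 by -54°: θ ← -105° -54° = -159°
rotate link 1 by +32°: θ ← -159° +32° = -127°
crank pin P = (r cos θ, r sin θ) = (-15.045376, -19.965888)
h = r sin θ − e = -19.965888 − 19 = -38.965888
x = r cos θ + √(L² − h²) = -15.045376 + 138.627774 = 123.582398

123.5824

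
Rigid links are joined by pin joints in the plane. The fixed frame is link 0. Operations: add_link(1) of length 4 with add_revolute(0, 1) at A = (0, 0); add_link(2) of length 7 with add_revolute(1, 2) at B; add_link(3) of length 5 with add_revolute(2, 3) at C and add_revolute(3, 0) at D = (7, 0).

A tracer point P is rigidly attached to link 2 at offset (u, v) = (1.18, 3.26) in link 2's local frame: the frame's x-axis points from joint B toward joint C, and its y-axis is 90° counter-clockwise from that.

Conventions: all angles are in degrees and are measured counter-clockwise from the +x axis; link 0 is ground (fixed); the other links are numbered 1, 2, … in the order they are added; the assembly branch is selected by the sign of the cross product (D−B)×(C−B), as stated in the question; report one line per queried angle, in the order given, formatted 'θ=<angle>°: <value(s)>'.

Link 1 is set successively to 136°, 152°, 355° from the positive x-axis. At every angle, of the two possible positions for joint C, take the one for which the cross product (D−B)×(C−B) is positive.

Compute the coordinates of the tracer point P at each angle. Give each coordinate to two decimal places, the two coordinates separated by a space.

A=(0,0), D=(7.00,0)
θ=136°: B = A + 4.00·(cos136°, sin136°) = (-2.8774, 2.7786)
θ=136°: |BD| = 10.2608
θ=136°: circle(B,7.00) ∩ circle(D,5.00): a=6.2999, h=3.0515
θ=136°:   candidates: C₊=(4.0135,4.0101) cross=31.310; C₋=(2.3608,-1.8648) cross=-31.310
θ=136°:   branch + wants cross > 0 → take C=(4.0135,4.0101) (cross=31.310)
θ=136°: ex = (C−B)/|BC| = (0.9844,0.1759); ey = (-0.1759,0.9844)
θ=136°: P = B + 1.18·ex + 3.26·ey = (-2.2893,6.1954)
θ=152°: B = A + 4.00·(cos152°, sin152°) = (-3.5318, 1.8779)
θ=152°: |BD| = 10.6979
θ=152°: circle(B,7.00) ∩ circle(D,5.00): a=6.4707, h=2.6703
θ=152°:   candidates: C₊=(3.3071,3.3709) cross=28.567; C₋=(2.3697,-1.8868) cross=-28.567
θ=152°:   branch + wants cross > 0 → take C=(3.3071,3.3709) (cross=28.567)
θ=152°: ex = (C−B)/|BC| = (0.9770,0.2133); ey = (-0.2133,0.9770)
θ=152°: P = B + 1.18·ex + 3.26·ey = (-3.0742,5.3145)
θ=355°: B = A + 4.00·(cos355°, sin355°) = (3.9848, -0.3486)
θ=355°: |BD| = 3.0353
θ=355°: circle(B,7.00) ∩ circle(D,5.00): a=5.4711, h=4.3666
θ=355°:   candidates: C₊=(8.9182,4.6174) cross=13.254; C₋=(9.9212,-4.0579) cross=-13.254
θ=355°:   branch + wants cross > 0 → take C=(8.9182,4.6174) (cross=13.254)
θ=355°: ex = (C−B)/|BC| = (0.7048,0.7094); ey = (-0.7094,0.7048)
θ=355°: P = B + 1.18·ex + 3.26·ey = (2.5036,2.7861)

θ=136°: -2.29 6.20
θ=152°: -3.07 5.31
θ=355°: 2.50 2.79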